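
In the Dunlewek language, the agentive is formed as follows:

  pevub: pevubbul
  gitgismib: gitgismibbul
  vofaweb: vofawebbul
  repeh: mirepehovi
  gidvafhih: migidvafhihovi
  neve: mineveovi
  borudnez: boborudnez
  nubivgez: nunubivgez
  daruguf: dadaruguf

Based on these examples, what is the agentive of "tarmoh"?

vofaweb and repeh both have last vowel 'e' yet inflect differently (vofawebbul, mirepehovi), so the last vowel is not what conditions the rule; the final letter is.
"tarmoh" ends in -h. The stems ending in -h (repeh → mirepehovi, gidvafhih → migidvafhihovi) add mi- … -ovi around the stem.
The other patterns: stems ending in -b double the final consonant and add -ul; stems ending in -f or -z repeat the first consonant+vowel as a prefix.
So tarmoh → mitarmohovi.

mitarmohovi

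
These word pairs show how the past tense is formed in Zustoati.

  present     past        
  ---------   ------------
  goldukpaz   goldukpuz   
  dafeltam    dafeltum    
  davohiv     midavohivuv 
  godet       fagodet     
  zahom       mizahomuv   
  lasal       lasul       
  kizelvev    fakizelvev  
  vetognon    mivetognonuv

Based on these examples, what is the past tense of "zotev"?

dafeltam and zahom both end in -m yet inflect differently (dafeltum, mizahomuv), so the final letter is not what conditions the rule; the last vowel is.
"zotev" has last vowel 'e'. The stems whose last vowel is 'e' (godet → fagodet, kizelvev → fakizelvev) add the prefix fa-.
So zotev → fazotev.

fazotev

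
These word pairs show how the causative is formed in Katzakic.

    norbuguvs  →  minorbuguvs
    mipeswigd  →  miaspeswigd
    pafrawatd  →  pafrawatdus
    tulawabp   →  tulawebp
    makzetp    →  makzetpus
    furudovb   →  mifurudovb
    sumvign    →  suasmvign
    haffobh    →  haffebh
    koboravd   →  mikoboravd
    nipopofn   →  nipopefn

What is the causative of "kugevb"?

mikugevb

"kugevb" has second-to-last letter 'v'. The stems whose second-to-last letter is 'v' (koboravd → mikoboravd, norbuguvs → minorbuguvs, furudovb → mifurudovb) add the prefix mi-.
The other patterns: stems whose second-to-last letter is 'g' insert -as- after the first vowel; stems whose second-to-last letter is 't' add -us; stems whose second-to-last letter is 'b' or 'f' change the last vowel to 'e'.
So kugevb → mikugevb.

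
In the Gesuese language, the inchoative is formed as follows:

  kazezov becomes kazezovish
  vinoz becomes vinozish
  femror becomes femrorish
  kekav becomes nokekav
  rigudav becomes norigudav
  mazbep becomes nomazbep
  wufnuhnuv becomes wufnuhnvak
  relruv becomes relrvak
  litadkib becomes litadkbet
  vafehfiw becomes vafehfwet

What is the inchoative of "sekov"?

sekovish

kazezov and kekav both end in -v yet inflect differently (kazezovish, nokekav), so the final letter is not what conditions the rule; the last vowel is.
"sekov" has last vowel 'o'. The stems whose last vowel is 'o' (kazezov → kazezovish, vinoz → vinozish, femror → femrorish) add -ish.
So sekov → sekovish.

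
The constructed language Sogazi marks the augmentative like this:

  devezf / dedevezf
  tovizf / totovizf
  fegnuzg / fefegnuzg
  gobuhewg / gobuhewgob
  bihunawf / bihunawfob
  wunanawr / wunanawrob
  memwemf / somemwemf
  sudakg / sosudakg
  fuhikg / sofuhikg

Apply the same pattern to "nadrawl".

nadrawlob

fegnuzg and gobuhewg both end in -g yet inflect differently (fefegnuzg, gobuhewgob), so the final letter is not what conditions the rule; the second-to-last letter is.
"nadrawl" has second-to-last letter 'w'. The stems whose second-to-last letter is 'w' (gobuhewg → gobuhewgob, bihunawf → bihunawfob, wunanawr → wunanawrob) add -ob.
The other patterns: stems whose second-to-last letter is 'z' repeat the first consonant+vowel as a prefix; stems whose second-to-last letter is 'k' or 'm' add the prefix so-.
So nadrawl → nadrawlob.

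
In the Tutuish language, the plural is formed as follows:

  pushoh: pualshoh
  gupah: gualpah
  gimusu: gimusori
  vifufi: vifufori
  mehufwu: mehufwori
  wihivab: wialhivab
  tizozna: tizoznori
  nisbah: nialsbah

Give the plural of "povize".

povizori

nisbah and tizozna both have last vowel 'a' yet inflect differently (nialsbah, tizoznori), so the last vowel is not what conditions the rule; whether the stem ends in a vowel or a consonant is.
"povize" ends in a vowel. The stems ending in a vowel (gimusu → gimusori, tizozna → tizoznori, mehufwu → mehufwori) drop the final letter and add -ori.
The other pattern: stems ending in a consonant insert -al- after the first vowel.
So povize → povizori.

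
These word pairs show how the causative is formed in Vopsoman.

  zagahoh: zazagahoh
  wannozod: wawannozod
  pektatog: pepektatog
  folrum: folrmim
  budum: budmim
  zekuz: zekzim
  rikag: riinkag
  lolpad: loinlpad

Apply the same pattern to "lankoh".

lalankoh

pektatog and rikag both end in -g yet inflect differently (pepektatog, riinkag), so the final letter is not what conditions the rule; the last vowel is.
"lankoh" has last vowel 'o'. The stems whose last vowel is 'o' (zagahoh → zazagahoh, wannozod → wawannozod, pektatog → pepektatog) repeat the first consonant+vowel as a prefix.
The other patterns: stems whose last vowel is 'u' delete the last vowel and add -im; stems whose last vowel is 'a' insert -in- after the first vowel.
So lankoh → lalankoh.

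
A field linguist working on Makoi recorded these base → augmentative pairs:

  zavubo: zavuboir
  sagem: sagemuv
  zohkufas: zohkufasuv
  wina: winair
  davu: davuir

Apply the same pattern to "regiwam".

zohkufas and wina both have last vowel 'a' yet inflect differently (zohkufasuv, winair), so the last vowel is not what conditions the rule; whether the stem ends in a vowel or a consonant is.
"regiwam" ends in a consonant. The stems ending in a consonant (zohkufas → zohkufasuv, sagem → sagemuv) add -uv.
The other pattern: stems ending in a vowel add -ir.
So regiwam → regiwamuv.

regiwamuv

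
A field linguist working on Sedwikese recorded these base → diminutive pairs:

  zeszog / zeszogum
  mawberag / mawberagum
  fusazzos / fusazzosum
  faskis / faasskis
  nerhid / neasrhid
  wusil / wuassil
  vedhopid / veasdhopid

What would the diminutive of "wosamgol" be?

fusazzos and faskis both end in -s yet inflect differently (fusazzosum, faasskis), so the final letter is not what conditions the rule; the last vowel is.
"wosamgol" has last vowel 'o'. The stems whose last vowel is 'o' (zeszog → zeszogum, fusazzos → fusazzosum) add -um.
So wosamgol → wosamgolum.

wosamgolum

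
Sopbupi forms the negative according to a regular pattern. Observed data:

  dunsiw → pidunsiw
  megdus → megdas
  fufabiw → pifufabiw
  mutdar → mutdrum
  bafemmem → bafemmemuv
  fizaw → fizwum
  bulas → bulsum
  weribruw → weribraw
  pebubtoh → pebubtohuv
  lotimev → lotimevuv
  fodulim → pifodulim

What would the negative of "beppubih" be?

pibeppubih

"beppubih" has last vowel 'i'. The stems whose last vowel is 'i' (fufabiw → pifufabiw, dunsiw → pidunsiw, fodulim → pifodulim) add the prefix pi-.
The other patterns: stems whose last vowel is 'e' or 'o' add -uv; stems whose last vowel is 'a' delete the last vowel and add -um; stems whose last vowel is 'u' change the last vowel to 'a'.
So beppubih → pibeppubih.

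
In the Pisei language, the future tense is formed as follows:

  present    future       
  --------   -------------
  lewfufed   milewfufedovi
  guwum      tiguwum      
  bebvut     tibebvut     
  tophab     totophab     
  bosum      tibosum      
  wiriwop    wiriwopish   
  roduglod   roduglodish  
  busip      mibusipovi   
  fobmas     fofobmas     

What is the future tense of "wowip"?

wiriwop and busip both end in -p yet inflect differently (wiriwopish, mibusipovi), so the final letter is not what conditions the rule; the last vowel is.
"wowip" has last vowel 'i'. The one such stem in the data (busip → mibusipovi) adds mi- … -ovi around the stem, so the same rule applies.
The other patterns: stems whose last vowel is 'o' add -ish; stems whose last vowel is 'a' repeat the first consonant+vowel as a prefix; stems whose last vowel is 'u' add the prefix ti-.
So wowip → miwowipovi.

miwowipovi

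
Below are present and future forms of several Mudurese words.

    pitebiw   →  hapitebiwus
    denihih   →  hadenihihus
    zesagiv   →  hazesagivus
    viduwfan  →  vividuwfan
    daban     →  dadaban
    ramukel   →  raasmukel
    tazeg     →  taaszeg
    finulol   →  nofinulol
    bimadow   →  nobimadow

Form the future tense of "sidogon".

nosidogon

"sidogon" has last vowel 'o'. The stems whose last vowel is 'o' (finulol → nofinulol, bimadow → nobimadow) add the prefix no-.
So sidogon → nosidogon.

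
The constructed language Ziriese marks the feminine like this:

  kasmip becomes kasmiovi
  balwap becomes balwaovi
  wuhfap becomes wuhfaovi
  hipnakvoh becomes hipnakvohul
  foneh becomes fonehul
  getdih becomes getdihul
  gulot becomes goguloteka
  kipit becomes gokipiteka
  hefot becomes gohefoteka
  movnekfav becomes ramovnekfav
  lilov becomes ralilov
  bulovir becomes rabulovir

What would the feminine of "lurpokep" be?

lurpokeovi

kasmip and getdih both have last vowel 'i' yet inflect differently (kasmiovi, getdihul), so the last vowel is not what conditions the rule; the final letter is.
"lurpokep" ends in -p. The stems ending in -p (kasmip → kasmiovi, balwap → balwaovi, wuhfap → wuhfaovi) drop the final letter and add -ovi.
So lurpokep → lurpokeovi.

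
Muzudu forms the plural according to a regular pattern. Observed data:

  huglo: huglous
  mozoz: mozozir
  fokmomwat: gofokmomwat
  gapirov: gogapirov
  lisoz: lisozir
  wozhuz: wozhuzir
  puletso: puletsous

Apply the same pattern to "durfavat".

lisoz and huglo both have last vowel 'o' yet inflect differently (lisozir, huglous), so the last vowel is not what conditions the rule; the final letter is.
"durfavat" ends in -t. The one such stem in the data (fokmomwat → gofokmomwat) adds the prefix go-, so the same rule applies.
The other patterns: stems ending in -z add -ir; stems ending in -o add -us.
So durfavat → godurfavat.

godurfavat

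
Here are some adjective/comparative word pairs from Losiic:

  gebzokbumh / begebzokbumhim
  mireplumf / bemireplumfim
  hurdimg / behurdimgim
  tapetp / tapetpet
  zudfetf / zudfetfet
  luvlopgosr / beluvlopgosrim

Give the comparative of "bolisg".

bebolisgim

zudfetf and mireplumf both end in -f yet inflect differently (zudfetfet, bemireplumfim), so the final letter is not what conditions the rule; the second-to-last letter is.
"bolisg" has second-to-last letter 's'. The one such stem in the data (luvlopgosr → beluvlopgosrim) adds be- … -im around the stem, so the same rule applies.
So bolisg → bebolisgim.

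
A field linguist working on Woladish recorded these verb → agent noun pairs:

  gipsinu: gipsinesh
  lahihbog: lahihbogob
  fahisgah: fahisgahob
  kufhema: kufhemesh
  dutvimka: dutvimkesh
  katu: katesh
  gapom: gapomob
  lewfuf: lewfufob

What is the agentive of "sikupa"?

sikupesh

fahisgah and dutvimka both have last vowel 'a' yet inflect differently (fahisgahob, dutvimkesh), so the last vowel is not what conditions the rule; whether the stem ends in a vowel or a consonant is.
"sikupa" ends in a vowel. The stems ending in a vowel (dutvimka → dutvimkesh, gipsinu → gipsinesh, kufhema → kufhemesh) drop the final letter and add -esh.
The other pattern: stems ending in a consonant add -ob.
So sikupa → sikupesh.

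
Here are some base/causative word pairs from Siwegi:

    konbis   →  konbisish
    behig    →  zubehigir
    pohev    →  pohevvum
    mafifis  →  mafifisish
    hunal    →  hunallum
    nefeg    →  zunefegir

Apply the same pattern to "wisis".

wisisish

"wisis" ends in -s. The stems ending in -s (mafifis → mafifisish, konbis → konbisish) add -ish.
So wisis → wisisish.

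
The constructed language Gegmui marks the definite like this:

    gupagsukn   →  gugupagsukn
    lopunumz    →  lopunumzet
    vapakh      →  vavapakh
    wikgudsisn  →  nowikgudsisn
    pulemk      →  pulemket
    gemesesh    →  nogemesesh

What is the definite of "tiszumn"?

gupagsukn and wikgudsisn both end in -n yet inflect differently (gugupagsukn, nowikgudsisn), so the final letter is not what conditions the rule; the second-to-last letter is.
"tiszumn" has second-to-last letter 'm'. The stems whose second-to-last letter is 'm' (pulemk → pulemket, lopunumz → lopunumzet) add -et.
So tiszumn → tiszumnet.

tiszumnet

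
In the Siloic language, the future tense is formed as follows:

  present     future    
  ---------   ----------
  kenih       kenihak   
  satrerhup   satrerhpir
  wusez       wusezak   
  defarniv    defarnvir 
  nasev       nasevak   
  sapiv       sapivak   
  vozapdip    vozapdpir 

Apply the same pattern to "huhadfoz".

defarniv and nasev both end in -v yet inflect differently (defarnvir, nasevak), so the final letter is not what conditions the rule; the number of vowels is.
"huhadfoz" has 3 vowels. The stems with 3 vowels (vozapdip → vozapdpir, defarniv → defarnvir, satrerhup → satrerhpir) delete the last vowel and add -ir.
So huhadfoz → huhadfzir.

huhadfzir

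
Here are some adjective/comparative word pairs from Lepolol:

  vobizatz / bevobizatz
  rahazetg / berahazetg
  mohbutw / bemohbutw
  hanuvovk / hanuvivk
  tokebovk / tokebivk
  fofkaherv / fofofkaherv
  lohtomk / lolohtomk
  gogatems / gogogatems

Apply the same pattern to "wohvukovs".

hanuvovk and lohtomk both end in -k yet inflect differently (hanuvivk, lolohtomk), so the final letter is not what conditions the rule; the second-to-last letter is.
"wohvukovs" has second-to-last letter 'v'. The stems whose second-to-last letter is 'v' (hanuvovk → hanuvivk, tokebovk → tokebivk) change the last vowel to 'i'.
So wohvukovs → wohvukivs.

wohvukivs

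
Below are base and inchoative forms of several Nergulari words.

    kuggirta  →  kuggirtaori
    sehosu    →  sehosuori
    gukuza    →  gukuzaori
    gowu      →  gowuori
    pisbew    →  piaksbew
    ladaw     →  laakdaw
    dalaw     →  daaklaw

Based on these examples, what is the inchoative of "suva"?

suvaori

kuggirta and ladaw both have last vowel 'a' yet inflect differently (kuggirtaori, laakdaw), so the last vowel is not what conditions the rule; whether the stem ends in a vowel or a consonant is.
"suva" ends in a vowel. The stems ending in a vowel (kuggirta → kuggirtaori, sehosu → sehosuori, gukuza → gukuzaori) add -ori.
The other pattern: stems ending in a consonant insert -ak- after the first vowel.
So suva → suvaori.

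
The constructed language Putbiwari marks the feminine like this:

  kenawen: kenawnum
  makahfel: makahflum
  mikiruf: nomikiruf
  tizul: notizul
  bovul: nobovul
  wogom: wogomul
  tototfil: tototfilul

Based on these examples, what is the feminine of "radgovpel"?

makahfel and tizul both end in -l yet inflect differently (makahflum, notizul), so the final letter is not what conditions the rule; the last vowel is.
"radgovpel" has last vowel 'e'. The stems whose last vowel is 'e' (kenawen → kenawnum, makahfel → makahflum) delete the last vowel and add -um.
So radgovpel → radgovplum.

radgovplum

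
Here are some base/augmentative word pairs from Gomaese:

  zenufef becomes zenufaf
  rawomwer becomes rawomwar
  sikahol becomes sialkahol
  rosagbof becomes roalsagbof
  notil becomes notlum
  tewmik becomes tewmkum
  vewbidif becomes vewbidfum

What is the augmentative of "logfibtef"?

zenufef and rosagbof both end in -f yet inflect differently (zenufaf, roalsagbof), so the final letter is not what conditions the rule; the last vowel is.
"logfibtef" has last vowel 'e'. The stems whose last vowel is 'e' (zenufef → zenufaf, rawomwer → rawomwar) change the last vowel to 'a'.
So logfibtef → logfibtaf.

logfibtaf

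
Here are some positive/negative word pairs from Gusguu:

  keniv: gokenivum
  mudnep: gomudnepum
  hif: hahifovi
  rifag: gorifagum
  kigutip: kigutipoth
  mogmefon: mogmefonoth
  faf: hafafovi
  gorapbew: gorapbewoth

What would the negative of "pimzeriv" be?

mudnep and kigutip both end in -p yet inflect differently (gomudnepum, kigutipoth), so the final letter is not what conditions the rule; the number of vowels is.
"pimzeriv" has 3 vowels. The stems with 3 vowels (mogmefon → mogmefonoth, gorapbew → gorapbewoth, kigutip → kigutipoth) add -oth.
So pimzeriv → pimzerivoth.

pimzerivoth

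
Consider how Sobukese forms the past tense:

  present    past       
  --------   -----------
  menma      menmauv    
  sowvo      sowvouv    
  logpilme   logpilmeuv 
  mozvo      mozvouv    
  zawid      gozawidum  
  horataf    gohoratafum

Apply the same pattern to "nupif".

menma and horataf both have last vowel 'a' yet inflect differently (menmauv, gohoratafum), so the last vowel is not what conditions the rule; whether the stem ends in a vowel or a consonant is.
"nupif" ends in a consonant. The stems ending in a consonant (zawid → gozawidum, horataf → gohoratafum) add go- … -um around the stem.
So nupif → gonupifum.

gonupifum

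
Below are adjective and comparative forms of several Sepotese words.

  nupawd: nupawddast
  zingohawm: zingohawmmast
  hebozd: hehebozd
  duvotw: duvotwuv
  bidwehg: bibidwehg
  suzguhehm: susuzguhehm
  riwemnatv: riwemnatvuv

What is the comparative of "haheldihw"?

hahaheldihw

hebozd and nupawd both end in -d yet inflect differently (hehebozd, nupawddast), so the final letter is not what conditions the rule; the second-to-last letter is.
"haheldihw" has second-to-last letter 'h'. The stems whose second-to-last letter is 'h' (bidwehg → bibidwehg, suzguhehm → susuzguhehm) repeat the first consonant+vowel as a prefix.
The other patterns: stems whose second-to-last letter is 't' add -uv; stems whose second-to-last letter is 'w' double the final consonant and add -ast.
So haheldihw → hahaheldihw.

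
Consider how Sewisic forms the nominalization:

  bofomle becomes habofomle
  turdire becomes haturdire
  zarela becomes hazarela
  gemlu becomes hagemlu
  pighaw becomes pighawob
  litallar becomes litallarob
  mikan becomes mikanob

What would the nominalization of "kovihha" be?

zarela and pighaw both have last vowel 'a' yet inflect differently (hazarela, pighawob), so the last vowel is not what conditions the rule; whether the stem ends in a vowel or a consonant is.
"kovihha" ends in a vowel. The stems ending in a vowel (zarela → hazarela, gemlu → hagemlu, turdire → haturdire) add the prefix ha-.
So kovihha → hakovihha.

hakovihha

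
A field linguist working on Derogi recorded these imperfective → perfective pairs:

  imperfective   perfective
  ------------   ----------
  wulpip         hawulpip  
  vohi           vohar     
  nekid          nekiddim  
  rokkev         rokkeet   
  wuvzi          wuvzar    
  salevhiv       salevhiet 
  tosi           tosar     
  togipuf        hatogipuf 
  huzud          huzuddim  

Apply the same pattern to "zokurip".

salevhiv and nekid both have last vowel 'i' yet inflect differently (salevhiet, nekiddim), so the last vowel is not what conditions the rule; the final letter is.
"zokurip" ends in -p. The one such stem in the data (wulpip → hawulpip) adds the prefix ha-, so the same rule applies.
So zokurip → hazokurip.

hazokurip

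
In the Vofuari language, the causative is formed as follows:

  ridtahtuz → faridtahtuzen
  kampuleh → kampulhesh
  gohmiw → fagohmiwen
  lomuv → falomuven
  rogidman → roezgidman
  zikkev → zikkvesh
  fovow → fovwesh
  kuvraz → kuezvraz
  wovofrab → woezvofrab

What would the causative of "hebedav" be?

"hebedav" has last vowel 'a'. The stems whose last vowel is 'a' (wovofrab → woezvofrab, rogidman → roezgidman, kuvraz → kuezvraz) insert -ez- after the first vowel.
So hebedav → heezbedav.

heezbedav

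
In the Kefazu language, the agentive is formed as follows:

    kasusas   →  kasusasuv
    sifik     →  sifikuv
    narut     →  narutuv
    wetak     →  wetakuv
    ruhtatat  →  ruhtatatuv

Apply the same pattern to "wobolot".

Every pair shown (kasusas → kasusasuv, sifik → sifikuv, narut → narutuv, …) follows the same rule: add -uv.
So wobolot → wobolotuv.

wobolotuv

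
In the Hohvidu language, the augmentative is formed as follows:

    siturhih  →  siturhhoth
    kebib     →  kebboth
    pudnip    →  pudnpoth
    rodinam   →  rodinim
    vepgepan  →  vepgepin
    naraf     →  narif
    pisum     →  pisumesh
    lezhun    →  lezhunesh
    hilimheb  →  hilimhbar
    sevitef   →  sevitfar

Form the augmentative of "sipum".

sipumesh

rodinam and pisum both end in -m yet inflect differently (rodinim, pisumesh), so the final letter is not what conditions the rule; the last vowel is.
"sipum" has last vowel 'u'. The stems whose last vowel is 'u' (pisum → pisumesh, lezhun → lezhunesh) add -esh.
The other patterns: stems whose last vowel is 'i' delete the last vowel and add -oth; stems whose last vowel is 'a' change the last vowel to 'i'; stems whose last vowel is 'e' delete the last vowel and add -ar.
So sipum → sipumesh.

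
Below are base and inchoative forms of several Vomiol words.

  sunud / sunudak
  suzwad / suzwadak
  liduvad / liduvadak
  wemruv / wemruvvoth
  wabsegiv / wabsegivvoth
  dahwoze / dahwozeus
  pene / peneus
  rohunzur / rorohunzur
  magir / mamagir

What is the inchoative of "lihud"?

lihudak

"lihud" ends in -d. The stems ending in -d (sunud → sunudak, suzwad → suzwadak, liduvad → liduvadak) add -ak.
The other patterns: stems ending in -v double the final consonant and add -oth; stems ending in -e add -us; stems ending in -r repeat the first consonant+vowel as a prefix.
So lihud → lihudak.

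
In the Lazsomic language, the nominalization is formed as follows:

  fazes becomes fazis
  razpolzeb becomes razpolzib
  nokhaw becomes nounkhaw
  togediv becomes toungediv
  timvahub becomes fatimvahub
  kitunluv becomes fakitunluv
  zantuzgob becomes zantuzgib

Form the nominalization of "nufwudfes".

togediv and kitunluv both end in -v yet inflect differently (toungediv, fakitunluv), so the final letter is not what conditions the rule; the last vowel is.
"nufwudfes" has last vowel 'e'. The stems whose last vowel is 'e' (razpolzeb → razpolzib, fazes → fazis) change the last vowel to 'i'.
The other patterns: stems whose last vowel is 'a' or 'i' insert -un- after the first vowel; stems whose last vowel is 'u' add the prefix fa-.
So nufwudfes → nufwudfis.

nufwudfis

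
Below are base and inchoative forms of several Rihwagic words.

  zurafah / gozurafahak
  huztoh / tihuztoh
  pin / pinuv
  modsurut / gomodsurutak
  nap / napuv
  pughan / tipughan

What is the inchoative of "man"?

"man" has 1 vowel. The stems with 1 vowel (nap → napuv, pin → pinuv) add -uv.
The other patterns: stems with 2 vowels add the prefix ti-; stems with 3 vowels add go- … -ak around the stem.
So man → manuv.

manuv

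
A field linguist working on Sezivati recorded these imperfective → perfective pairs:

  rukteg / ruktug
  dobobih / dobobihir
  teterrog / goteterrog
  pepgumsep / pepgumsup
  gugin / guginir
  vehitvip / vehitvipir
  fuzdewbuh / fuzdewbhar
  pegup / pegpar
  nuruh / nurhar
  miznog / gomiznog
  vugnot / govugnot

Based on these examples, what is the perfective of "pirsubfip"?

rukteg and miznog both end in -g yet inflect differently (ruktug, gomiznog), so the final letter is not what conditions the rule; the last vowel is.
"pirsubfip" has last vowel 'i'. The stems whose last vowel is 'i' (gugin → guginir, vehitvip → vehitvipir, dobobih → dobobihir) add -ir.
The other patterns: stems whose last vowel is 'e' change the last vowel to 'u'; stems whose last vowel is 'o' add the prefix go-; stems whose last vowel is 'u' delete the last vowel and add -ar.
So pirsubfip → pirsubfipir.

pirsubfipir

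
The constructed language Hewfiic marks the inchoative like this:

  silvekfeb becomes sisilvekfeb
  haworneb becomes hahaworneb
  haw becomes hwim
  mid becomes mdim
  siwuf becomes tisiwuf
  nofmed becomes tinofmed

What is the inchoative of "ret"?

"ret" has 1 vowel. The stems with 1 vowel (mid → mdim, haw → hwim) delete the last vowel and add -im.
The other patterns: stems with 2 vowels add the prefix ti-; stems with 3 vowels repeat the first consonant+vowel as a prefix.
So ret → rtim.

rtim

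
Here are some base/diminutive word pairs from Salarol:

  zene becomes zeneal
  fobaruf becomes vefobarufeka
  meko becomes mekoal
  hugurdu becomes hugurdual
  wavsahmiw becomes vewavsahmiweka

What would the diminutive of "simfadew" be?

hugurdu and fobaruf both have last vowel 'u' yet inflect differently (hugurdual, vefobarufeka), so the last vowel is not what conditions the rule; whether the stem ends in a vowel or a consonant is.
"simfadew" ends in a consonant. The stems ending in a consonant (fobaruf → vefobarufeka, wavsahmiw → vewavsahmiweka) add ve- … -eka around the stem.
So simfadew → vesimfadeweka.

vesimfadeweka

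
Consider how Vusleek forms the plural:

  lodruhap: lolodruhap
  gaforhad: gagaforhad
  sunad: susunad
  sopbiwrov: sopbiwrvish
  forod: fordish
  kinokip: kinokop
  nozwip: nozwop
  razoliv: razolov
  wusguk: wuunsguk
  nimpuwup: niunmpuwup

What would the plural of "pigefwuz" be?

piungefwuz

gaforhad and forod both end in -d yet inflect differently (gagaforhad, fordish), so the final letter is not what conditions the rule; the last vowel is.
"pigefwuz" has last vowel 'u'. The stems whose last vowel is 'u' (wusguk → wuunsguk, nimpuwup → niunmpuwup) insert -un- after the first vowel.
The other patterns: stems whose last vowel is 'a' repeat the first consonant+vowel as a prefix; stems whose last vowel is 'o' delete the last vowel and add -ish; stems whose last vowel is 'i' change the last vowel to 'o'.
So pigefwuz → piungefwuz.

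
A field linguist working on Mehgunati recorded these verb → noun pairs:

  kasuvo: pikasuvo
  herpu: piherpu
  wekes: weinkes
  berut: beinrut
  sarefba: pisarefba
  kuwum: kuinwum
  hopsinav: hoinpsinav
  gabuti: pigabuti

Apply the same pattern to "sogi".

"sogi" ends in a vowel. The stems ending in a vowel (gabuti → pigabuti, kasuvo → pikasuvo, herpu → piherpu) add the prefix pi-.
So sogi → pisogi.

pisogi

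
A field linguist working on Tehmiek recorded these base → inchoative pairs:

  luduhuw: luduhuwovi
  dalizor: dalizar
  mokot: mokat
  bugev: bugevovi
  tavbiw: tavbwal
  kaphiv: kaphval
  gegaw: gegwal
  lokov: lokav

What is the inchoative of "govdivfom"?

kaphiv and lokov both end in -v yet inflect differently (kaphval, lokav), so the final letter is not what conditions the rule; the last vowel is.
"govdivfom" has last vowel 'o'. The stems whose last vowel is 'o' (lokov → lokav, dalizor → dalizar, mokot → mokat) change the last vowel to 'a'.
So govdivfom → govdivfam.

govdivfam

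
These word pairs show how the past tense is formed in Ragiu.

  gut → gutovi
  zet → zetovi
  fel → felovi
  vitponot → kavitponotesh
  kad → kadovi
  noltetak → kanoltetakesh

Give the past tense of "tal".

vitponot and zet both end in -t yet inflect differently (kavitponotesh, zetovi), so the final letter is not what conditions the rule; the number of vowels is.
"tal" has 1 vowel. The stems with 1 vowel (kad → kadovi, zet → zetovi, gut → gutovi) add -ovi.
So tal → talovi.

talovi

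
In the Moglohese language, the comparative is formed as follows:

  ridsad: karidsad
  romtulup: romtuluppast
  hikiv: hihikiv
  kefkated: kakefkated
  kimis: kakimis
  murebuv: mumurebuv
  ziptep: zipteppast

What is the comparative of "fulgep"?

"fulgep" ends in -p. The stems ending in -p (ziptep → zipteppast, romtulup → romtuluppast) double the final consonant and add -ast.
So fulgep → fulgeppast.

fulgeppast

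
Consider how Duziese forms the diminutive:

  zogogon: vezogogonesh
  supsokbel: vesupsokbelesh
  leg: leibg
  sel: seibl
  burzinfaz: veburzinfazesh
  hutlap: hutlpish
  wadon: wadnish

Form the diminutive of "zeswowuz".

sel and supsokbel both end in -l yet inflect differently (seibl, vesupsokbelesh), so the final letter is not what conditions the rule; the number of vowels is.
"zeswowuz" has 3 vowels. The stems with 3 vowels (supsokbel → vesupsokbelesh, zogogon → vezogogonesh, burzinfaz → veburzinfazesh) add ve- … -esh around the stem.
So zeswowuz → vezeswowuzesh.

vezeswowuzesh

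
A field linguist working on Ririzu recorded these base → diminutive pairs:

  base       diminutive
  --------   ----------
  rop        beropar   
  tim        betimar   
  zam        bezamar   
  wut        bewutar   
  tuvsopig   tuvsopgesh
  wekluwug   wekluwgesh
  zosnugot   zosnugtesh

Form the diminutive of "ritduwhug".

zosnugot and wut both end in -t yet inflect differently (zosnugtesh, bewutar), so the final letter is not what conditions the rule; the number of vowels is.
"ritduwhug" has 3 vowels. The stems with 3 vowels (tuvsopig → tuvsopgesh, wekluwug → wekluwgesh, zosnugot → zosnugtesh) delete the last vowel and add -esh.
The other pattern: stems with 1 vowel add be- … -ar around the stem.
So ritduwhug → ritduwhgesh.

ritduwhgesh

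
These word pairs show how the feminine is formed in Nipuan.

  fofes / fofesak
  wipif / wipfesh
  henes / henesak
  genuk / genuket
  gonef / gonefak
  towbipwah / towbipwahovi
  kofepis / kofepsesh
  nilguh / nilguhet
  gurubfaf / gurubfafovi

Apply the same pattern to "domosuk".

domosuket

kofepis and henes both end in -s yet inflect differently (kofepsesh, henesak), so the final letter is not what conditions the rule; the last vowel is.
"domosuk" has last vowel 'u'. The stems whose last vowel is 'u' (genuk → genuket, nilguh → nilguhet) add -et.
The other patterns: stems whose last vowel is 'i' delete the last vowel and add -esh; stems whose last vowel is 'e' add -ak; stems whose last vowel is 'a' add -ovi.
So domosuk → domosuket.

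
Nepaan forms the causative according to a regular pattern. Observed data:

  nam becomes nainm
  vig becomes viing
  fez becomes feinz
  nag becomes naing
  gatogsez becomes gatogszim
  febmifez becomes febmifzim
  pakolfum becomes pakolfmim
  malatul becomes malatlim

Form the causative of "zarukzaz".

fez and gatogsez both end in -z yet inflect differently (feinz, gatogszim), so the final letter is not what conditions the rule; the number of vowels is.
"zarukzaz" has 3 vowels. The stems with 3 vowels (gatogsez → gatogszim, febmifez → febmifzim, pakolfum → pakolfmim) delete the last vowel and add -im.
The other pattern: stems with 1 vowel insert -in- after the first vowel.
So zarukzaz → zarukzzim.

zarukzzim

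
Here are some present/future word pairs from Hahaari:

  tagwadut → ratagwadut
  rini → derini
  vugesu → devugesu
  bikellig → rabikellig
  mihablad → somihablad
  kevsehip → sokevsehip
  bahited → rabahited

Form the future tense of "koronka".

mihablad and bahited both end in -d yet inflect differently (somihablad, rabahited), so the final letter is not what conditions the rule; the first letter is.
"koronka" begins with k-. The one such stem in the data (kevsehip → sokevsehip) adds the prefix so-, so the same rule applies.
The other patterns: stems beginning with r- or v- add the prefix de-; stems beginning with b- or t- add the prefix ra-.
So koronka → sokoronka.

sokoronka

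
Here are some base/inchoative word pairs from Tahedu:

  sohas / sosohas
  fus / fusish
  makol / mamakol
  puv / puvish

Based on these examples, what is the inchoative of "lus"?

sohas and fus both end in -s yet inflect differently (sosohas, fusish), so the final letter is not what conditions the rule; the number of vowels is.
"lus" has 1 vowel. The stems with 1 vowel (puv → puvish, fus → fusish) add -ish.
So lus → lusish.

lusish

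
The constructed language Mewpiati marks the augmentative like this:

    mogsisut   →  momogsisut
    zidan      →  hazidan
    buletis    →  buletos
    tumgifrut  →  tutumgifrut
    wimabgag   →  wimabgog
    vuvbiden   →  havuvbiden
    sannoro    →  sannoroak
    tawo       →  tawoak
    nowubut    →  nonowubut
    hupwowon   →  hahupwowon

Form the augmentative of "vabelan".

sannoro and hupwowon both have last vowel 'o' yet inflect differently (sannoroak, hahupwowon), so the last vowel is not what conditions the rule; the final letter is.
"vabelan" ends in -n. The stems ending in -n (zidan → hazidan, hupwowon → hahupwowon, vuvbiden → havuvbiden) add the prefix ha-.
The other patterns: stems ending in -o add -ak; stems ending in -t repeat the first consonant+vowel as a prefix; stems ending in -g or -s change the last vowel to 'o'.
So vabelan → havabelan.

havabelan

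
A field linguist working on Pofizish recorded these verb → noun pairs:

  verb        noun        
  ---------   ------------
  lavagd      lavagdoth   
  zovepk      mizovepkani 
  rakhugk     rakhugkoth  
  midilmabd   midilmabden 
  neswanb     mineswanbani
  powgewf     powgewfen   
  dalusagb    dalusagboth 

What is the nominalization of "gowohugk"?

midilmabd and lavagd both end in -d yet inflect differently (midilmabden, lavagdoth), so the final letter is not what conditions the rule; the second-to-last letter is.
"gowohugk" has second-to-last letter 'g'. The stems whose second-to-last letter is 'g' (dalusagb → dalusagboth, rakhugk → rakhugkoth, lavagd → lavagdoth) add -oth.
The other patterns: stems whose second-to-last letter is 'b' or 'w' add -en; stems whose second-to-last letter is 'n' or 'p' add mi- … -ani around the stem.
So gowohugk → gowohugkoth.

gowohugkoth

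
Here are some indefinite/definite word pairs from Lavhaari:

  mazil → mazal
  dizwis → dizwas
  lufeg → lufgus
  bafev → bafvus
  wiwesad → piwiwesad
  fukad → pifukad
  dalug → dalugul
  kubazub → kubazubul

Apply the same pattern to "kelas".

pikelas

"kelas" has last vowel 'a'. The stems whose last vowel is 'a' (wiwesad → piwiwesad, fukad → pifukad) add the prefix pi-.
The other patterns: stems whose last vowel is 'i' change the last vowel to 'a'; stems whose last vowel is 'e' delete the last vowel and add -us; stems whose last vowel is 'u' add -ul.
So kelas → pikelas.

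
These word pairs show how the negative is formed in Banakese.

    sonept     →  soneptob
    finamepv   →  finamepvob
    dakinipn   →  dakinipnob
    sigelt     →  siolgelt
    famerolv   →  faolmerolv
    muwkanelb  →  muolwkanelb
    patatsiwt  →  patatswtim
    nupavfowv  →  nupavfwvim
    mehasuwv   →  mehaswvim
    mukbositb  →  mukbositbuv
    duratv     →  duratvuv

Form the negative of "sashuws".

"sashuws" has second-to-last letter 'w'. The stems whose second-to-last letter is 'w' (patatsiwt → patatswtim, nupavfowv → nupavfwvim, mehasuwv → mehaswvim) delete the last vowel and add -im.
The other patterns: stems whose second-to-last letter is 'p' add -ob; stems whose second-to-last letter is 'l' insert -ol- after the first vowel; stems whose second-to-last letter is 't' add -uv.
So sashuws → sashwsim.

sashwsim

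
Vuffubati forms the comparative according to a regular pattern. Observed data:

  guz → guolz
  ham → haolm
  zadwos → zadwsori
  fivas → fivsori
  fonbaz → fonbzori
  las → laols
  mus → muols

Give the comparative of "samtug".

samtgori

zadwos and las both end in -s yet inflect differently (zadwsori, laols), so the final letter is not what conditions the rule; the number of vowels is.
"samtug" has 2 vowels. The stems with 2 vowels (fonbaz → fonbzori, zadwos → zadwsori, fivas → fivsori) delete the last vowel and add -ori.
So samtug → samtgori.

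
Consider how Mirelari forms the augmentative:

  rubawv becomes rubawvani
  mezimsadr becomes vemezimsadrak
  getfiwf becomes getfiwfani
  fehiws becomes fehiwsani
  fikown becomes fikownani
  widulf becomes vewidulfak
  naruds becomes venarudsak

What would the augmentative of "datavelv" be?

getfiwf and widulf both end in -f yet inflect differently (getfiwfani, vewidulfak), so the final letter is not what conditions the rule; the second-to-last letter is.
"datavelv" has second-to-last letter 'l'. The one such stem in the data (widulf → vewidulfak) adds ve- … -ak around the stem, so the same rule applies.
So datavelv → vedatavelvak.

vedatavelvak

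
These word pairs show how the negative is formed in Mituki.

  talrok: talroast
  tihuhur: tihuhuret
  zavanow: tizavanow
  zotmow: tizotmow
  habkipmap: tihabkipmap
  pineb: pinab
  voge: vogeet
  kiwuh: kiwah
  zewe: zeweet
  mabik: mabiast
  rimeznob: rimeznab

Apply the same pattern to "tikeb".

tikab

zewe and pineb both have last vowel 'e' yet inflect differently (zeweet, pinab), so the last vowel is not what conditions the rule; the final letter is.
"tikeb" ends in -b. The stems ending in -b (pineb → pinab, rimeznob → rimeznab) change the last vowel to 'a'.
The other patterns: stems ending in -k drop the final letter and add -ast; stems ending in -e or -r add -et; stems ending in -p or -w add the prefix ti-.
So tikeb → tikab.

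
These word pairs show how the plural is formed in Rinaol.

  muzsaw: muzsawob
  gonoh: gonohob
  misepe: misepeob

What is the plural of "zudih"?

Every pair shown (muzsaw → muzsawob, gonoh → gonohob, misepe → misepeob) follows the same rule: add -ob.
So zudih → zudihob.

zudihob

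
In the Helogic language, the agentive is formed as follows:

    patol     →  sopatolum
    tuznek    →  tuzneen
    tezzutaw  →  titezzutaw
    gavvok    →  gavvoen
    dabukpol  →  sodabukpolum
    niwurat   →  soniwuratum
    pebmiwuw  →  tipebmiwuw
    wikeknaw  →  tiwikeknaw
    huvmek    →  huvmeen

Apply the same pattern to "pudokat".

sopudokatum

gavvok and dabukpol both have last vowel 'o' yet inflect differently (gavvoen, sodabukpolum), so the last vowel is not what conditions the rule; the final letter is.
"pudokat" ends in -t. The one such stem in the data (niwurat → soniwuratum) adds so- … -um around the stem, so the same rule applies.
The other patterns: stems ending in -k drop the final letter and add -en; stems ending in -w add the prefix ti-.
So pudokat → sopudokatum.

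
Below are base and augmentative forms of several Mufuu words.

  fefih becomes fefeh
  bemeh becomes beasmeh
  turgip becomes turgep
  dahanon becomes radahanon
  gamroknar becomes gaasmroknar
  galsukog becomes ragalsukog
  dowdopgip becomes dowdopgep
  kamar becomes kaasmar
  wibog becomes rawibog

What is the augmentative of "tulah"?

fefih and bemeh both end in -h yet inflect differently (fefeh, beasmeh), so the final letter is not what conditions the rule; the last vowel is.
"tulah" has last vowel 'a'. The stems whose last vowel is 'a' (gamroknar → gaasmroknar, kamar → kaasmar) insert -as- after the first vowel.
The other patterns: stems whose last vowel is 'o' add the prefix ra-; stems whose last vowel is 'i' change the last vowel to 'e'.
So tulah → tuaslah.

tuaslah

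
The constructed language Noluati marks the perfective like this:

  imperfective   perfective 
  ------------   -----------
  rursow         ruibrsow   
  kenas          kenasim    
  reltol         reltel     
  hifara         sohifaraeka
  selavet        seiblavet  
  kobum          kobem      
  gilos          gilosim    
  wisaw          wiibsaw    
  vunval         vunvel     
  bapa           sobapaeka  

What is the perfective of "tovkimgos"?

rursow and gilos both have last vowel 'o' yet inflect differently (ruibrsow, gilosim), so the last vowel is not what conditions the rule; the final letter is.
"tovkimgos" ends in -s. The stems ending in -s (gilos → gilosim, kenas → kenasim) add -im.
So tovkimgos → tovkimgosim.

tovkimgosim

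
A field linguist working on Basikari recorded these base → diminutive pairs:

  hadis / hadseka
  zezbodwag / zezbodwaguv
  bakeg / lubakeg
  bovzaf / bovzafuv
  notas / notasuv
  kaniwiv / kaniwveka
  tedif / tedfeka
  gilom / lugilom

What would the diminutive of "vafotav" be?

hadis and notas both end in -s yet inflect differently (hadseka, notasuv), so the final letter is not what conditions the rule; the last vowel is.
"vafotav" has last vowel 'a'. The stems whose last vowel is 'a' (notas → notasuv, zezbodwag → zezbodwaguv, bovzaf → bovzafuv) add -uv.
The other patterns: stems whose last vowel is 'i' delete the last vowel and add -eka; stems whose last vowel is 'e' or 'o' add the prefix lu-.
So vafotav → vafotavuv.

vafotavuv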